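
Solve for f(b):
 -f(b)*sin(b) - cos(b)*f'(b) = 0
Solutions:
 f(b) = C1*cos(b)


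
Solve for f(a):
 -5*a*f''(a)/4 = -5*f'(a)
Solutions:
 f(a) = C1 + C2*a^5


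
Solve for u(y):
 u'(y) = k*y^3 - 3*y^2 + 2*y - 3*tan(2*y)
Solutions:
 u(y) = C1 + k*y^4/4 - y^3 + y^2 + 3*log(cos(2*y))/2


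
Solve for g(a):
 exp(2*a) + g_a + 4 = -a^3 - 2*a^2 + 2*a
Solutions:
 g(a) = C1 - a^4/4 - 2*a^3/3 + a^2 - 4*a - exp(2*a)/2


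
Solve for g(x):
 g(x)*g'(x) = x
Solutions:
 g(x) = -sqrt(C1 + x^2)
 g(x) = sqrt(C1 + x^2)


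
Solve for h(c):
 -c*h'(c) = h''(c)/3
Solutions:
 h(c) = C1 + C2*erf(sqrt(6)*c/2)


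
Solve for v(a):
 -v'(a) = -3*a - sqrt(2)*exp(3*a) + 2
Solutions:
 v(a) = C1 + 3*a^2/2 - 2*a + sqrt(2)*exp(3*a)/3


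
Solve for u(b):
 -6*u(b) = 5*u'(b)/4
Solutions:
 u(b) = C1*exp(-24*b/5)


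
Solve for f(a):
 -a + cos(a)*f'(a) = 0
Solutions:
 f(a) = C1 + Integral(a/cos(a), a)


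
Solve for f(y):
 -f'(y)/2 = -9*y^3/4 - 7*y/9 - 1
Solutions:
 f(y) = C1 + 9*y^4/8 + 7*y^2/9 + 2*y


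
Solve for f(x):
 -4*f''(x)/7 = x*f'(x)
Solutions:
 f(x) = C1 + C2*erf(sqrt(14)*x/4)


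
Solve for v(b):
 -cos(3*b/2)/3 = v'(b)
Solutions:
 v(b) = C1 - 2*sin(3*b/2)/9


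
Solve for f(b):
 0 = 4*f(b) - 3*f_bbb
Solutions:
 f(b) = C3*exp(6^(2/3)*b/3) + (C1*sin(2^(2/3)*3^(1/6)*b/2) + C2*cos(2^(2/3)*3^(1/6)*b/2))*exp(-6^(2/3)*b/6)


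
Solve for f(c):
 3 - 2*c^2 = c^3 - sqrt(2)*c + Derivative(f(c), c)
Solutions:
 f(c) = C1 - c^4/4 - 2*c^3/3 + sqrt(2)*c^2/2 + 3*c


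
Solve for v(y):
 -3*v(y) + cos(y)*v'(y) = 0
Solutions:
 v(y) = C1*(sin(y) + 1)^(3/2)/(sin(y) - 1)^(3/2)


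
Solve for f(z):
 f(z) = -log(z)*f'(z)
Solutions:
 f(z) = C1*exp(-li(z))


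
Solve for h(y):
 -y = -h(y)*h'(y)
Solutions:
 h(y) = -sqrt(C1 + y^2)
 h(y) = sqrt(C1 + y^2)


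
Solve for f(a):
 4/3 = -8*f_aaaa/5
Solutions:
 f(a) = C1 + C2*a + C3*a^2 + C4*a^3 - 5*a^4/144


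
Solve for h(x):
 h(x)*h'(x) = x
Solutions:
 h(x) = -sqrt(C1 + x^2)
 h(x) = sqrt(C1 + x^2)


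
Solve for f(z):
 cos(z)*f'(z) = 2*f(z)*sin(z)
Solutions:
 f(z) = C1/cos(z)^2


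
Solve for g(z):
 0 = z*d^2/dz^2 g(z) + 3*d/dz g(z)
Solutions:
 g(z) = C1 + C2/z^2


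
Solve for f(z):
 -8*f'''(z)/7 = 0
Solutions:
 f(z) = C1 + C2*z + C3*z^2


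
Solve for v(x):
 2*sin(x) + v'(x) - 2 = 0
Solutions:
 v(x) = C1 + 2*x + 2*cos(x)


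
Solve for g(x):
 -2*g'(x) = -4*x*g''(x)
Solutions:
 g(x) = C1 + C2*x^(3/2)


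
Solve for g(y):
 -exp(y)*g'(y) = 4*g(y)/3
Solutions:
 g(y) = C1*exp(4*exp(-y)/3)


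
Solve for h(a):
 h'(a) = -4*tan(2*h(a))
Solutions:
 h(a) = -asin(C1*exp(-8*a))/2 + pi/2
 h(a) = asin(C1*exp(-8*a))/2


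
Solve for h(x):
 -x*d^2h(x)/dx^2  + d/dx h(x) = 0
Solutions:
 h(x) = C1 + C2*x^2


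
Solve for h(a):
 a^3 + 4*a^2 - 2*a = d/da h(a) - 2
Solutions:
 h(a) = C1 + a^4/4 + 4*a^3/3 - a^2 + 2*a


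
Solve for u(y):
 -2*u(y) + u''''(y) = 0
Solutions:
 u(y) = C1*exp(-2^(1/4)*y) + C2*exp(2^(1/4)*y) + C3*sin(2^(1/4)*y) + C4*cos(2^(1/4)*y)


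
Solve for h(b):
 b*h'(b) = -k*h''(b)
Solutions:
 h(b) = C1 + C2*sqrt(k)*erf(sqrt(2)*b*sqrt(1/k)/2)


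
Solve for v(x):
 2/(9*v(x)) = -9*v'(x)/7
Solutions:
 v(x) = -sqrt(C1 - 28*x)/9
 v(x) = sqrt(C1 - 28*x)/9


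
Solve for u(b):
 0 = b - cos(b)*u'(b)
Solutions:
 u(b) = C1 + Integral(b/cos(b), b)


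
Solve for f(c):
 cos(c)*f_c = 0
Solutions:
 f(c) = C1


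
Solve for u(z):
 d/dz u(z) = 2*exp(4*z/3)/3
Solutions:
 u(z) = C1 + exp(4*z/3)/2


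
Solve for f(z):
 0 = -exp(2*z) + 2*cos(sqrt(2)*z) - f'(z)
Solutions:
 f(z) = C1 - exp(2*z)/2 + sqrt(2)*sin(sqrt(2)*z)


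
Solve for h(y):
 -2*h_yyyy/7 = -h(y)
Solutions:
 h(y) = C1*exp(-2^(3/4)*7^(1/4)*y/2) + C2*exp(2^(3/4)*7^(1/4)*y/2) + C3*sin(2^(3/4)*7^(1/4)*y/2) + C4*cos(2^(3/4)*7^(1/4)*y/2)


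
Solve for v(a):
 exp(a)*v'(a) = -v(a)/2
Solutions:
 v(a) = C1*exp(exp(-a)/2)


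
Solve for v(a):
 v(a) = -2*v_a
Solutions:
 v(a) = C1*exp(-a/2)


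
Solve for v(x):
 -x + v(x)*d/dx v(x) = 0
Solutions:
 v(x) = -sqrt(C1 + x^2)
 v(x) = sqrt(C1 + x^2)


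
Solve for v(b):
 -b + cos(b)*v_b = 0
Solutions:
 v(b) = C1 + Integral(b/cos(b), b)


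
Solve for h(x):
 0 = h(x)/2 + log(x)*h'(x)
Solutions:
 h(x) = C1*exp(-li(x)/2)


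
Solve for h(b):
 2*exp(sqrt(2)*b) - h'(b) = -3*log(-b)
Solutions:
 h(b) = C1 + 3*b*log(-b) - 3*b + sqrt(2)*exp(sqrt(2)*b)


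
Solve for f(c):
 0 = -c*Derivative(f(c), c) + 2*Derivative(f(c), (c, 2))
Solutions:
 f(c) = C1 + C2*erfi(c/2)


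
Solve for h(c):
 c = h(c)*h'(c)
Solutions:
 h(c) = -sqrt(C1 + c^2)
 h(c) = sqrt(C1 + c^2)


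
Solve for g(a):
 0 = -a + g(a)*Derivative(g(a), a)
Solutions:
 g(a) = -sqrt(C1 + a^2)
 g(a) = sqrt(C1 + a^2)


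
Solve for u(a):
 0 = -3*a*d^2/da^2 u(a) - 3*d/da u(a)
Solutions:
 u(a) = C1 + C2*log(a)


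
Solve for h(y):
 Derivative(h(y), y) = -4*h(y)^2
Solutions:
 h(y) = 1/(C1 + 4*y)


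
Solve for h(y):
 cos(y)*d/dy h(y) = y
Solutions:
 h(y) = C1 + Integral(y/cos(y), y)


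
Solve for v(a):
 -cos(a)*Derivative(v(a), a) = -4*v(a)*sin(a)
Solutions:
 v(a) = C1/cos(a)^4


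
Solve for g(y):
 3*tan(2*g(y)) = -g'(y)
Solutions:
 g(y) = -asin(C1*exp(-6*y))/2 + pi/2
 g(y) = asin(C1*exp(-6*y))/2


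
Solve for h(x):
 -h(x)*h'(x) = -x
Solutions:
 h(x) = -sqrt(C1 + x^2)
 h(x) = sqrt(C1 + x^2)


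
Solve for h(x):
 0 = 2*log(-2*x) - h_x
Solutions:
 h(x) = C1 + 2*x*log(-x) + 2*x*(-1 + log(2))


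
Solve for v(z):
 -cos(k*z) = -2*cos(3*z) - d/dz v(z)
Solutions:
 v(z) = C1 - 2*sin(3*z)/3 + sin(k*z)/k


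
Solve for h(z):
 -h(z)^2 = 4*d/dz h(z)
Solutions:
 h(z) = 4/(C1 + z)


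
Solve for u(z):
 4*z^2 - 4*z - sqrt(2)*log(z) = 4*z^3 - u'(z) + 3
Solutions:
 u(z) = C1 + z^4 - 4*z^3/3 + 2*z^2 + sqrt(2)*z*log(z) - sqrt(2)*z + 3*z


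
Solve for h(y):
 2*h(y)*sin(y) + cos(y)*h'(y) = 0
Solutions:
 h(y) = C1*cos(y)^2


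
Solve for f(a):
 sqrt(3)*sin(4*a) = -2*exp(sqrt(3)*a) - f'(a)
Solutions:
 f(a) = C1 - 2*sqrt(3)*exp(sqrt(3)*a)/3 + sqrt(3)*cos(4*a)/4


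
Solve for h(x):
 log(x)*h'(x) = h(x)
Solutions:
 h(x) = C1*exp(li(x))


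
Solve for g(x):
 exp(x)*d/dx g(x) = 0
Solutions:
 g(x) = C1


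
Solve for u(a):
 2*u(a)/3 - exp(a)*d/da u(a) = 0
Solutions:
 u(a) = C1*exp(-2*exp(-a)/3)


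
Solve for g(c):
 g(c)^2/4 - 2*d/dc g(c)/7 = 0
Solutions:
 g(c) = -8/(C1 + 7*c)


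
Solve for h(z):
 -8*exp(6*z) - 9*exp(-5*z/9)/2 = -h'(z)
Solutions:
 h(z) = C1 + 4*exp(6*z)/3 - 81*exp(-5*z/9)/10


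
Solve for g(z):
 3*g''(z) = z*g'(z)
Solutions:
 g(z) = C1 + C2*erfi(sqrt(6)*z/6)


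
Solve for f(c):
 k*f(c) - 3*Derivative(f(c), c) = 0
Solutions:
 f(c) = C1*exp(c*k/3)


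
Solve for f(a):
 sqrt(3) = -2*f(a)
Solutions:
 f(a) = -sqrt(3)/2


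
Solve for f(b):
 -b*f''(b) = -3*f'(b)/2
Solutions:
 f(b) = C1 + C2*b^(5/2)


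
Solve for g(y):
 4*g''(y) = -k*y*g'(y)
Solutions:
 g(y) = Piecewise((-sqrt(2)*sqrt(pi)*C1*erf(sqrt(2)*sqrt(k)*y/4)/sqrt(k) - C2, (k > 0) | (k < 0)), (-C1*y - C2, True))


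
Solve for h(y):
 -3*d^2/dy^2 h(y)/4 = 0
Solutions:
 h(y) = C1 + C2*y


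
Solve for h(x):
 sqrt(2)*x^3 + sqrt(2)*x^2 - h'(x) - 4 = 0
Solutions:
 h(x) = C1 + sqrt(2)*x^4/4 + sqrt(2)*x^3/3 - 4*x


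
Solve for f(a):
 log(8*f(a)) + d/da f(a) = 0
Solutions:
 Integral(1/(log(_y) + 3*log(2)), (_y, f(a))) = C1 - a


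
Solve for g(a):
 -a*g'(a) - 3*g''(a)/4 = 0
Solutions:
 g(a) = C1 + C2*erf(sqrt(6)*a/3)


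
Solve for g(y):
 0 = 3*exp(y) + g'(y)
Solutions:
 g(y) = C1 - 3*exp(y)


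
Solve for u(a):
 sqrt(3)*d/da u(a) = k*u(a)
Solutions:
 u(a) = C1*exp(sqrt(3)*a*k/3)


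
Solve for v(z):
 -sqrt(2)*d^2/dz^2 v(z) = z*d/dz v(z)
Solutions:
 v(z) = C1 + C2*erf(2^(1/4)*z/2)


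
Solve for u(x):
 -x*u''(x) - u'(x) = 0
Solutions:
 u(x) = C1 + C2*log(x)


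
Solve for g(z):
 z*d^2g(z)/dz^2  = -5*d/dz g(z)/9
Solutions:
 g(z) = C1 + C2*z^(4/9)


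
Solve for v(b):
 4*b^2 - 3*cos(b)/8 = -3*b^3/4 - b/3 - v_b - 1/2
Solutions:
 v(b) = C1 - 3*b^4/16 - 4*b^3/3 - b^2/6 - b/2 + 3*sin(b)/8


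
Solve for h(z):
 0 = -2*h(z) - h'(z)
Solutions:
 h(z) = C1*exp(-2*z)


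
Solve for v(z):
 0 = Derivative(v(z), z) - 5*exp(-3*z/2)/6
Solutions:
 v(z) = C1 - 5*exp(-3*z/2)/9


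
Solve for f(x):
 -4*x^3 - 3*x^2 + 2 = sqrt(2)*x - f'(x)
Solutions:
 f(x) = C1 + x^4 + x^3 + sqrt(2)*x^2/2 - 2*x


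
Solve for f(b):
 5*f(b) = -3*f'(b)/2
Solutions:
 f(b) = C1*exp(-10*b/3)


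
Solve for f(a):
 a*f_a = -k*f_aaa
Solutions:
 f(a) = C1 + Integral(C2*airyai(a*(-1/k)^(1/3)) + C3*airybi(a*(-1/k)^(1/3)), a)


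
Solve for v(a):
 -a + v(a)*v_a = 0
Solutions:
 v(a) = -sqrt(C1 + a^2)
 v(a) = sqrt(C1 + a^2)


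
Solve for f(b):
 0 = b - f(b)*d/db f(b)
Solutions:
 f(b) = -sqrt(C1 + b^2)
 f(b) = sqrt(C1 + b^2)


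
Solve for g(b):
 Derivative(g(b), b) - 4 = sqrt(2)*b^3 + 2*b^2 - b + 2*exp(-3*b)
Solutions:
 g(b) = C1 + sqrt(2)*b^4/4 + 2*b^3/3 - b^2/2 + 4*b - 2*exp(-3*b)/3


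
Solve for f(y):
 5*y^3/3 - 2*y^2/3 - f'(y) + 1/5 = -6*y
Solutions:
 f(y) = C1 + 5*y^4/12 - 2*y^3/9 + 3*y^2 + y/5


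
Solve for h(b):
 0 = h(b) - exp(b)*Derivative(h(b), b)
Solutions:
 h(b) = C1*exp(-exp(-b))


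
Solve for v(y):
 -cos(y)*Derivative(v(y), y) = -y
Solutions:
 v(y) = C1 + Integral(y/cos(y), y)


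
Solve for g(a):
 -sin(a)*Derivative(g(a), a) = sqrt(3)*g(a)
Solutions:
 g(a) = C1*(cos(a) + 1)^(sqrt(3)/2)/(cos(a) - 1)^(sqrt(3)/2)


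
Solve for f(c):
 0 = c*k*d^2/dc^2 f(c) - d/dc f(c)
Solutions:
 f(c) = C1 + c^(((re(k) + 1)*re(k) + im(k)^2)/(re(k)^2 + im(k)^2))*(C2*sin(log(c)*Abs(im(k))/(re(k)^2 + im(k)^2)) + C3*cos(log(c)*im(k)/(re(k)^2 + im(k)^2)))


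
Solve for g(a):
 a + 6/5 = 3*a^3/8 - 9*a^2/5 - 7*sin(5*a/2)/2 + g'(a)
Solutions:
 g(a) = C1 - 3*a^4/32 + 3*a^3/5 + a^2/2 + 6*a/5 - 7*cos(5*a/2)/5


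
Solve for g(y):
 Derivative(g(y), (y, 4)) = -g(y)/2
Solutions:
 g(y) = (C1*sin(2^(1/4)*y/2) + C2*cos(2^(1/4)*y/2))*exp(-2^(1/4)*y/2) + (C3*sin(2^(1/4)*y/2) + C4*cos(2^(1/4)*y/2))*exp(2^(1/4)*y/2)


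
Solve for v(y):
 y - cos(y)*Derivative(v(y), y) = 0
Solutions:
 v(y) = C1 + Integral(y/cos(y), y)


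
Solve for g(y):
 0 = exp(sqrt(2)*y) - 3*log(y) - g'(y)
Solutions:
 g(y) = C1 - 3*y*log(y) + 3*y + sqrt(2)*exp(sqrt(2)*y)/2


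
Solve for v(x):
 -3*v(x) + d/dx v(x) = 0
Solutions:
 v(x) = C1*exp(3*x)


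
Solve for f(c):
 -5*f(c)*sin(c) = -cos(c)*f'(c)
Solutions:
 f(c) = C1/cos(c)^5


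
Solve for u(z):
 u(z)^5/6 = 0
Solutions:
 u(z) = 0


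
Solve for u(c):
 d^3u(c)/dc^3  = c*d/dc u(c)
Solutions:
 u(c) = C1 + Integral(C2*airyai(c) + C3*airybi(c), c)


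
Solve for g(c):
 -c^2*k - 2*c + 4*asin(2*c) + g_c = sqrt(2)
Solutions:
 g(c) = C1 + c^3*k/3 + c^2 - 4*c*asin(2*c) + sqrt(2)*c - 2*sqrt(1 - 4*c^2)


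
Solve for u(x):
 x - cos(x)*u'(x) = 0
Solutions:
 u(x) = C1 + Integral(x/cos(x), x)


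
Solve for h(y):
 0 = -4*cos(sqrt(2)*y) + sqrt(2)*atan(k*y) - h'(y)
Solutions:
 h(y) = C1 + sqrt(2)*Piecewise((y*atan(k*y) - log(k^2*y^2 + 1)/(2*k), Ne(k, 0)), (0, True)) - 2*sqrt(2)*sin(sqrt(2)*y)


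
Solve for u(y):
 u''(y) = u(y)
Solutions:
 u(y) = C1*exp(-y) + C2*exp(y)


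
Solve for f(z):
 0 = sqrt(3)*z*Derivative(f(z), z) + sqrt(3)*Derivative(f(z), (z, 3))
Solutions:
 f(z) = C1 + Integral(C2*airyai(-z) + C3*airybi(-z), z)


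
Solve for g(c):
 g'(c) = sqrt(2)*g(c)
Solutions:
 g(c) = C1*exp(sqrt(2)*c)


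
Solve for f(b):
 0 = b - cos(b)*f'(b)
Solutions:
 f(b) = C1 + Integral(b/cos(b), b)


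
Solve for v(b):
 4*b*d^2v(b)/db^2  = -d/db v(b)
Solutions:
 v(b) = C1 + C2*b^(3/4)


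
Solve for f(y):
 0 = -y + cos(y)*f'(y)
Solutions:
 f(y) = C1 + Integral(y/cos(y), y)


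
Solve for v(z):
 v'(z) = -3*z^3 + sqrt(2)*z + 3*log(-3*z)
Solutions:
 v(z) = C1 - 3*z^4/4 + sqrt(2)*z^2/2 + 3*z*log(-z) + 3*z*(-1 + log(3))


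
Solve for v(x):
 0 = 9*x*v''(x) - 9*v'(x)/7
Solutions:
 v(x) = C1 + C2*x^(8/7)


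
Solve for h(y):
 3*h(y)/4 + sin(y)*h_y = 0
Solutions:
 h(y) = C1*(cos(y) + 1)^(3/8)/(cos(y) - 1)^(3/8)


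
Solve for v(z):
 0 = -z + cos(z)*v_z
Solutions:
 v(z) = C1 + Integral(z/cos(z), z)


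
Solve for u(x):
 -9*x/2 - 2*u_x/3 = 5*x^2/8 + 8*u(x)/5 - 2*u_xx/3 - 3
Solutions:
 u(x) = C1*exp(x*(5 - sqrt(265))/10) + C2*exp(x*(5 + sqrt(265))/10) - 25*x^2/64 - 955*x/384 + 11915/4608


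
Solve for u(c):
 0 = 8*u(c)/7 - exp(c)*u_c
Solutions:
 u(c) = C1*exp(-8*exp(-c)/7)


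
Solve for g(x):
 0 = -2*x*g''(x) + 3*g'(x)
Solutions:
 g(x) = C1 + C2*x^(5/2)


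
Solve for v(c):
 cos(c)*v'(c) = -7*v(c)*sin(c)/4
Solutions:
 v(c) = C1*cos(c)^(7/4)


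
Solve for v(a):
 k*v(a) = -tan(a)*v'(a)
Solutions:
 v(a) = C1*exp(-k*log(sin(a)))


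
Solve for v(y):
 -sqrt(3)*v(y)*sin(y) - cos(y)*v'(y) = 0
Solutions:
 v(y) = C1*cos(y)^(sqrt(3))


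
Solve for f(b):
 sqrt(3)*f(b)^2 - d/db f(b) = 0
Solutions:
 f(b) = -1/(C1 + sqrt(3)*b)


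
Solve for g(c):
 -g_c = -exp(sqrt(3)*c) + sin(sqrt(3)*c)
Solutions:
 g(c) = C1 + sqrt(3)*exp(sqrt(3)*c)/3 + sqrt(3)*cos(sqrt(3)*c)/3


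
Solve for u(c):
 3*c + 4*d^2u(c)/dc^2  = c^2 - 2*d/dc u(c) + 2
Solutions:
 u(c) = C1 + C2*exp(-c/2) + c^3/6 - 7*c^2/4 + 8*c


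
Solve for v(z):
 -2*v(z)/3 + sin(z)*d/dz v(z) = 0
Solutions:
 v(z) = C1*(cos(z) - 1)^(1/3)/(cos(z) + 1)^(1/3)


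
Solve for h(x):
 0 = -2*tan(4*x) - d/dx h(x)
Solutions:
 h(x) = C1 + log(cos(4*x))/2


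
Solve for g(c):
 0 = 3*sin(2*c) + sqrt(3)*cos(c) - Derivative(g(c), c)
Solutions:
 g(c) = C1 + 3*sin(c)^2 + sqrt(3)*sin(c)


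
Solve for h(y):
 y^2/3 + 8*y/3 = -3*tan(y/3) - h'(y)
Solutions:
 h(y) = C1 - y^3/9 - 4*y^2/3 + 9*log(cos(y/3))


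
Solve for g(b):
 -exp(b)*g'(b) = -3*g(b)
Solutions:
 g(b) = C1*exp(-3*exp(-b))


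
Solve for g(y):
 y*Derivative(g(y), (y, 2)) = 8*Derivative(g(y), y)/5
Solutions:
 g(y) = C1 + C2*y^(13/5)


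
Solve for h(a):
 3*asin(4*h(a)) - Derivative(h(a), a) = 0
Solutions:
 Integral(1/asin(4*_y), (_y, h(a))) = C1 + 3*a


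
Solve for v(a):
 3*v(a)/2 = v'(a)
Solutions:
 v(a) = C1*exp(3*a/2)


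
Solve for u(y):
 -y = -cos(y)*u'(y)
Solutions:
 u(y) = C1 + Integral(y/cos(y), y)


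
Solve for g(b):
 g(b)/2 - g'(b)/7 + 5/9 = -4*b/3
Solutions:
 g(b) = C1*exp(7*b/2) - 8*b/3 - 118/63


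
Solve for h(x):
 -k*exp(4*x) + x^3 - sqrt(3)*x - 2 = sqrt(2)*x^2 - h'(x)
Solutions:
 h(x) = C1 + k*exp(4*x)/4 - x^4/4 + sqrt(2)*x^3/3 + sqrt(3)*x^2/2 + 2*x


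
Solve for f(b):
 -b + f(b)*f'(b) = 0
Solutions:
 f(b) = -sqrt(C1 + b^2)
 f(b) = sqrt(C1 + b^2)


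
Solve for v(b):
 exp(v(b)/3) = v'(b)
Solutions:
 v(b) = 3*log(-1/(C1 + b)) + 3*log(3)


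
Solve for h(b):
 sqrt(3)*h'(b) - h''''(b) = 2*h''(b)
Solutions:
 h(b) = C1 + C2*exp(-2^(1/3)*sqrt(3)*b*(-4/(9 + sqrt(113))^(1/3) + 2^(1/3)*(9 + sqrt(113))^(1/3))/12)*sin(2^(1/3)*b*((9 + sqrt(113))^(-1/3) + 2^(1/3)*(9 + sqrt(113))^(1/3)/4)) + C3*exp(-2^(1/3)*sqrt(3)*b*(-4/(9 + sqrt(113))^(1/3) + 2^(1/3)*(9 + sqrt(113))^(1/3))/12)*cos(2^(1/3)*b*((9 + sqrt(113))^(-1/3) + 2^(1/3)*(9 + sqrt(113))^(1/3)/4)) + C4*exp(2^(1/3)*sqrt(3)*b*(-4/(9 + sqrt(113))^(1/3) + 2^(1/3)*(9 + sqrt(113))^(1/3))/6)


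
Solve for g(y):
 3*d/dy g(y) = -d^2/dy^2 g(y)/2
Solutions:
 g(y) = C1 + C2*exp(-6*y)


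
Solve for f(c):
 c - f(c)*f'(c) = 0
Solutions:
 f(c) = -sqrt(C1 + c^2)
 f(c) = sqrt(C1 + c^2)


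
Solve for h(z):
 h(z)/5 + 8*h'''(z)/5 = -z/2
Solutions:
 h(z) = C3*exp(-z/2) - 5*z/2 + (C1*sin(sqrt(3)*z/4) + C2*cos(sqrt(3)*z/4))*exp(z/4)


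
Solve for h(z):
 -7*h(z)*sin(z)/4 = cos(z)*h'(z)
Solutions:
 h(z) = C1*cos(z)^(7/4)


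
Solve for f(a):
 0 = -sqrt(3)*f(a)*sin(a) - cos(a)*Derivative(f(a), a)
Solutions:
 f(a) = C1*cos(a)^(sqrt(3))


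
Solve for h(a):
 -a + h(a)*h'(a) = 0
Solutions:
 h(a) = -sqrt(C1 + a^2)
 h(a) = sqrt(C1 + a^2)


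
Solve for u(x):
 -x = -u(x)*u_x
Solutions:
 u(x) = -sqrt(C1 + x^2)
 u(x) = sqrt(C1 + x^2)


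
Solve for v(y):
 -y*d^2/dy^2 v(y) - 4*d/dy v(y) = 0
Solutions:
 v(y) = C1 + C2/y^3


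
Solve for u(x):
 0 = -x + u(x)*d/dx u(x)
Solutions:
 u(x) = -sqrt(C1 + x^2)
 u(x) = sqrt(C1 + x^2)


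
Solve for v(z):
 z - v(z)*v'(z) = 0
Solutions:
 v(z) = -sqrt(C1 + z^2)
 v(z) = sqrt(C1 + z^2)


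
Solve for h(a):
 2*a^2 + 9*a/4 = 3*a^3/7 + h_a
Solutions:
 h(a) = C1 - 3*a^4/28 + 2*a^3/3 + 9*a^2/8


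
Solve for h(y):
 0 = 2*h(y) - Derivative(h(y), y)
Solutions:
 h(y) = C1*exp(2*y)


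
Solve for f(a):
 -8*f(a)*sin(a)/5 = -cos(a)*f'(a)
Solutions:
 f(a) = C1/cos(a)^(8/5)


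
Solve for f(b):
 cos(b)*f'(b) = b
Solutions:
 f(b) = C1 + Integral(b/cos(b), b)


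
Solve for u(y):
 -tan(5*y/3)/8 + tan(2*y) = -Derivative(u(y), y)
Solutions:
 u(y) = C1 - 3*log(cos(5*y/3))/40 + log(cos(2*y))/2


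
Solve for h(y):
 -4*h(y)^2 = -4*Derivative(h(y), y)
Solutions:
 h(y) = -1/(C1 + y)


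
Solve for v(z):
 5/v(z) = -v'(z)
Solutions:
 v(z) = -sqrt(C1 - 10*z)
 v(z) = sqrt(C1 - 10*z)


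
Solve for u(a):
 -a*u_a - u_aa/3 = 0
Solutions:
 u(a) = C1 + C2*erf(sqrt(6)*a/2)


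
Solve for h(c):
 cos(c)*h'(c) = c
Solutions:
 h(c) = C1 + Integral(c/cos(c), c)


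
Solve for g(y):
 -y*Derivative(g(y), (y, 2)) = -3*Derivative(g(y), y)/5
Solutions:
 g(y) = C1 + C2*y^(8/5)


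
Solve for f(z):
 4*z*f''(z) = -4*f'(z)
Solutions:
 f(z) = C1 + C2*log(z)


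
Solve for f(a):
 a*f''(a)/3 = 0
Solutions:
 f(a) = C1 + C2*a


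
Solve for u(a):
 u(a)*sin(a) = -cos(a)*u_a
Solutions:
 u(a) = C1*cos(a)


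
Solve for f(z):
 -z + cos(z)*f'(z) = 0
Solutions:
 f(z) = C1 + Integral(z/cos(z), z)


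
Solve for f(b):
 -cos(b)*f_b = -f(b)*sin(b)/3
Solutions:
 f(b) = C1/cos(b)^(1/3)


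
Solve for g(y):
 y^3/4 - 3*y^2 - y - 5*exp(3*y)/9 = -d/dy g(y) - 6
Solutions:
 g(y) = C1 - y^4/16 + y^3 + y^2/2 - 6*y + 5*exp(3*y)/27


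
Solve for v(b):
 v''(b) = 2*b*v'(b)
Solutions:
 v(b) = C1 + C2*erfi(b)


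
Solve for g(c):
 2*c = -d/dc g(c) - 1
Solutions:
 g(c) = C1 - c^2 - c


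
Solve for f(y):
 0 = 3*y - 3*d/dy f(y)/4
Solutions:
 f(y) = C1 + 2*y^2


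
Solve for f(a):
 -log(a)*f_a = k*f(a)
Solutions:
 f(a) = C1*exp(-k*li(a))


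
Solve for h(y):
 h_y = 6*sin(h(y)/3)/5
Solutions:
 -6*y/5 + 3*log(cos(h(y)/3) - 1)/2 - 3*log(cos(h(y)/3) + 1)/2 = C1


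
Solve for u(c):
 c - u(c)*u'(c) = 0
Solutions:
 u(c) = -sqrt(C1 + c^2)
 u(c) = sqrt(C1 + c^2)


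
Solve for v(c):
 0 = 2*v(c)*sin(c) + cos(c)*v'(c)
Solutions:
 v(c) = C1*cos(c)^2


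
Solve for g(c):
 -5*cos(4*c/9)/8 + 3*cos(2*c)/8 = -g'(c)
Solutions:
 g(c) = C1 + 45*sin(4*c/9)/32 - 3*sin(2*c)/16


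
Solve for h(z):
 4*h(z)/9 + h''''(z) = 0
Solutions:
 h(z) = (C1*sin(sqrt(3)*z/3) + C2*cos(sqrt(3)*z/3))*exp(-sqrt(3)*z/3) + (C3*sin(sqrt(3)*z/3) + C4*cos(sqrt(3)*z/3))*exp(sqrt(3)*z/3)


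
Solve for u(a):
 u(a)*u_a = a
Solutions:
 u(a) = -sqrt(C1 + a^2)
 u(a) = sqrt(C1 + a^2)


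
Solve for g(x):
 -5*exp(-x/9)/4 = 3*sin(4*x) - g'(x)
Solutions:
 g(x) = C1 - 3*cos(4*x)/4 - 45*exp(-x/9)/4


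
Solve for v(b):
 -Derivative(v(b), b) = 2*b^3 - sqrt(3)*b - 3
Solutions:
 v(b) = C1 - b^4/2 + sqrt(3)*b^2/2 + 3*b


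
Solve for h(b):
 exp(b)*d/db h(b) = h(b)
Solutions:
 h(b) = C1*exp(-exp(-b))


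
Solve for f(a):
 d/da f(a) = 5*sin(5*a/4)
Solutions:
 f(a) = C1 - 4*cos(5*a/4)


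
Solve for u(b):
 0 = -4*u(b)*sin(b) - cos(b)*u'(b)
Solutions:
 u(b) = C1*cos(b)^4


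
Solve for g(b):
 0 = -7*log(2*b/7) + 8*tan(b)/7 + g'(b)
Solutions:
 g(b) = C1 + 7*b*log(b) - 7*b*log(7) - 7*b + 7*b*log(2) + 8*log(cos(b))/7


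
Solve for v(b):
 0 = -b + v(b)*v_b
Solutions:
 v(b) = -sqrt(C1 + b^2)
 v(b) = sqrt(C1 + b^2)


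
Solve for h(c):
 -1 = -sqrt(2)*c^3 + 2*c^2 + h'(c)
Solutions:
 h(c) = C1 + sqrt(2)*c^4/4 - 2*c^3/3 - c


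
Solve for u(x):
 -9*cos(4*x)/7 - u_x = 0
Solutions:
 u(x) = C1 - 9*sin(4*x)/28


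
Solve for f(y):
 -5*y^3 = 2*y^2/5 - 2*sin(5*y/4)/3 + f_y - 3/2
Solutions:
 f(y) = C1 - 5*y^4/4 - 2*y^3/15 + 3*y/2 - 8*cos(5*y/4)/15


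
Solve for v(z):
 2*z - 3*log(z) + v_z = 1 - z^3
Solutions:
 v(z) = C1 - z^4/4 - z^2 + 3*z*log(z) - 2*z


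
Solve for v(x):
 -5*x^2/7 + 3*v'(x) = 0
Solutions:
 v(x) = C1 + 5*x^3/63


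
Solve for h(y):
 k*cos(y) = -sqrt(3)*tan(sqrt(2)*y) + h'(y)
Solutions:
 h(y) = C1 + k*sin(y) - sqrt(6)*log(cos(sqrt(2)*y))/2


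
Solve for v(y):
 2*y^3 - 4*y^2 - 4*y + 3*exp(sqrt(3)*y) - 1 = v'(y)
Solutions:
 v(y) = C1 + y^4/2 - 4*y^3/3 - 2*y^2 - y + sqrt(3)*exp(sqrt(3)*y)


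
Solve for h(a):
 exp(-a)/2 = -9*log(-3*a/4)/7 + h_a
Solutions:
 h(a) = C1 + 9*a*log(-a)/7 + 9*a*(-2*log(2) - 1 + log(3))/7 - exp(-a)/2


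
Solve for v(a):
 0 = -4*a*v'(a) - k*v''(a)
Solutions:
 v(a) = C1 + C2*sqrt(k)*erf(sqrt(2)*a*sqrt(1/k))


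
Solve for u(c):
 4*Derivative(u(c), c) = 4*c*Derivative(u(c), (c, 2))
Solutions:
 u(c) = C1 + C2*c^2


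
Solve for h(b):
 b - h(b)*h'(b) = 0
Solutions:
 h(b) = -sqrt(C1 + b^2)
 h(b) = sqrt(C1 + b^2)


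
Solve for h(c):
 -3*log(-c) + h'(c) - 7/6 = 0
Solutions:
 h(c) = C1 + 3*c*log(-c) - 11*c/6


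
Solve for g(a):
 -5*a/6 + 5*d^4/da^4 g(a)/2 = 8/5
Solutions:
 g(a) = C1 + C2*a + C3*a^2 + C4*a^3 + a^5/360 + 2*a^4/75


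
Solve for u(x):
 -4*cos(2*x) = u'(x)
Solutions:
 u(x) = C1 - 2*sin(2*x)


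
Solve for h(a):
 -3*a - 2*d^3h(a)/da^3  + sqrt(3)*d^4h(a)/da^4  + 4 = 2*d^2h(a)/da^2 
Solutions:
 h(a) = C1 + C2*a + C3*exp(sqrt(3)*a*(1 - sqrt(1 + 2*sqrt(3)))/3) + C4*exp(sqrt(3)*a*(1 + sqrt(1 + 2*sqrt(3)))/3) - a^3/4 + 7*a^2/4


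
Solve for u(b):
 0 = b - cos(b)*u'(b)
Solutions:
 u(b) = C1 + Integral(b/cos(b), b)


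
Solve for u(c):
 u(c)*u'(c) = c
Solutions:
 u(c) = -sqrt(C1 + c^2)
 u(c) = sqrt(C1 + c^2)


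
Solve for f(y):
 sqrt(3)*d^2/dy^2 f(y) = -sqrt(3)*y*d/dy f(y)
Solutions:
 f(y) = C1 + C2*erf(sqrt(2)*y/2)


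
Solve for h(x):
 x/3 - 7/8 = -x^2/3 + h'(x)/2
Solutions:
 h(x) = C1 + 2*x^3/9 + x^2/3 - 7*x/4


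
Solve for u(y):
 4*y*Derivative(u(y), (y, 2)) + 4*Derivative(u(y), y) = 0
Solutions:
 u(y) = C1 + C2*log(y)


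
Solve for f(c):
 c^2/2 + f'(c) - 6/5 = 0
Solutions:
 f(c) = C1 - c^3/6 + 6*c/5


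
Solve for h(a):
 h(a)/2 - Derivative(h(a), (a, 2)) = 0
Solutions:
 h(a) = C1*exp(-sqrt(2)*a/2) + C2*exp(sqrt(2)*a/2)


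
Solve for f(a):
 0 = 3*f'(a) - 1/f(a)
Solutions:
 f(a) = -sqrt(C1 + 6*a)/3
 f(a) = sqrt(C1 + 6*a)/3


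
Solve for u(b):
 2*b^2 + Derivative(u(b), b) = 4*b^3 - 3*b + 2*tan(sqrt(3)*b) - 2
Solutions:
 u(b) = C1 + b^4 - 2*b^3/3 - 3*b^2/2 - 2*b - 2*sqrt(3)*log(cos(sqrt(3)*b))/3


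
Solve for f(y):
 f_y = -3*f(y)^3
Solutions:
 f(y) = -sqrt(2)*sqrt(-1/(C1 - 3*y))/2
 f(y) = sqrt(2)*sqrt(-1/(C1 - 3*y))/2


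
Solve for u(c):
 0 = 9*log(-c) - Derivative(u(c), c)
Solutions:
 u(c) = C1 + 9*c*log(-c) - 9*c


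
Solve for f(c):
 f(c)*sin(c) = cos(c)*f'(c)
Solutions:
 f(c) = C1/cos(c)


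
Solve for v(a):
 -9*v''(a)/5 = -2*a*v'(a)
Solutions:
 v(a) = C1 + C2*erfi(sqrt(5)*a/3)


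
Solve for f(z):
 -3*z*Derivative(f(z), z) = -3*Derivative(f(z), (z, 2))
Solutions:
 f(z) = C1 + C2*erfi(sqrt(2)*z/2)


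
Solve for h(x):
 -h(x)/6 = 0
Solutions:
 h(x) = 0


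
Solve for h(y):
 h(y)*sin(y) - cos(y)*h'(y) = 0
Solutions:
 h(y) = C1/cos(y)


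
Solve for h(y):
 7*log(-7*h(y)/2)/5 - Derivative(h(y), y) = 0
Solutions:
 -5*Integral(1/(log(-_y) - log(2) + log(7)), (_y, h(y)))/7 = C1 - y


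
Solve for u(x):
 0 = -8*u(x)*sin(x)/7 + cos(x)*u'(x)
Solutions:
 u(x) = C1/cos(x)^(8/7)


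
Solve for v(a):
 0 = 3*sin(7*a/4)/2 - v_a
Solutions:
 v(a) = C1 - 6*cos(7*a/4)/7


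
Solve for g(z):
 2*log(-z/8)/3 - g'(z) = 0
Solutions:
 g(z) = C1 + 2*z*log(-z)/3 + z*(-2*log(2) - 2/3)


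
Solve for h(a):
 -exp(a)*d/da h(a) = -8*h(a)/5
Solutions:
 h(a) = C1*exp(-8*exp(-a)/5)


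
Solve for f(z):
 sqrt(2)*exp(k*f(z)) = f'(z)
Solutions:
 f(z) = Piecewise((log(-1/(C1*k + sqrt(2)*k*z))/k, Ne(k, 0)), (nan, True))
 f(z) = Piecewise((C1 + sqrt(2)*z, Eq(k, 0)), (nan, True))


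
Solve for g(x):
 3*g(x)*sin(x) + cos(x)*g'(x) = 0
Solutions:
 g(x) = C1*cos(x)^3


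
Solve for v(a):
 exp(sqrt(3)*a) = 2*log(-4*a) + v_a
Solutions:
 v(a) = C1 - 2*a*log(-a) + 2*a*(1 - 2*log(2)) + sqrt(3)*exp(sqrt(3)*a)/3


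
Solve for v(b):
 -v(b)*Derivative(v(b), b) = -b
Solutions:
 v(b) = -sqrt(C1 + b^2)
 v(b) = sqrt(C1 + b^2)


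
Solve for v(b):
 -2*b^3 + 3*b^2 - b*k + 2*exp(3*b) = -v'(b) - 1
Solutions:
 v(b) = C1 + b^4/2 - b^3 + b^2*k/2 - b - 2*exp(3*b)/3


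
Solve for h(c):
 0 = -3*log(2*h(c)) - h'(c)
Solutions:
 Integral(1/(log(_y) + log(2)), (_y, h(c)))/3 = C1 - c


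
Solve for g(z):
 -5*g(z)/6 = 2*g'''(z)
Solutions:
 g(z) = C3*exp(z*(-90^(1/3) + 3*10^(1/3)*3^(2/3))/24)*sin(10^(1/3)*3^(1/6)*z/4) + C4*exp(z*(-90^(1/3) + 3*10^(1/3)*3^(2/3))/24)*cos(10^(1/3)*3^(1/6)*z/4) + C5*exp(-z*(90^(1/3) + 3*10^(1/3)*3^(2/3))/24) + (C1*sin(10^(1/3)*3^(1/6)*z/4) + C2*cos(10^(1/3)*3^(1/6)*z/4))*exp(90^(1/3)*z/12)


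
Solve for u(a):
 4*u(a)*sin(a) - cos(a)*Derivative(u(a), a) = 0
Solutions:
 u(a) = C1/cos(a)^4


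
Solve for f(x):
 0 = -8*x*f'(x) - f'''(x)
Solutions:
 f(x) = C1 + Integral(C2*airyai(-2*x) + C3*airybi(-2*x), x)


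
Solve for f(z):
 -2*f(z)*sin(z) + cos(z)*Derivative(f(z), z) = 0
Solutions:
 f(z) = C1/cos(z)^2


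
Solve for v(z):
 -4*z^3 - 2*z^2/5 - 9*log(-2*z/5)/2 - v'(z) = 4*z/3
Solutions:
 v(z) = C1 - z^4 - 2*z^3/15 - 2*z^2/3 - 9*z*log(-z)/2 + z*(-5*log(2) + log(10)/2 + 9/2 + 4*log(5))


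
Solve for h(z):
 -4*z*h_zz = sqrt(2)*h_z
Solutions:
 h(z) = C1 + C2*z^(1 - sqrt(2)/4)


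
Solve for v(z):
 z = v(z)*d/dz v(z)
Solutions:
 v(z) = -sqrt(C1 + z^2)
 v(z) = sqrt(C1 + z^2)


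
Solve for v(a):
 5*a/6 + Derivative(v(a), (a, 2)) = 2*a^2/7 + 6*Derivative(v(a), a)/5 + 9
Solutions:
 v(a) = C1 + C2*exp(6*a/5) - 5*a^3/63 + 25*a^2/168 - 3655*a/504


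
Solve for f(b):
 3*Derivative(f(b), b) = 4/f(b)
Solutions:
 f(b) = -sqrt(C1 + 24*b)/3
 f(b) = sqrt(C1 + 24*b)/3


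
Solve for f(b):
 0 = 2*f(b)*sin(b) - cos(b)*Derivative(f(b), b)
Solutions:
 f(b) = C1/cos(b)^2


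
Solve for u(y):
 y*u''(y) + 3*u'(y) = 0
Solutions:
 u(y) = C1 + C2/y^2


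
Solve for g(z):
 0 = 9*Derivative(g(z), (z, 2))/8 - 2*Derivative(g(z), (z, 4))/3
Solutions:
 g(z) = C1 + C2*z + C3*exp(-3*sqrt(3)*z/4) + C4*exp(3*sqrt(3)*z/4)


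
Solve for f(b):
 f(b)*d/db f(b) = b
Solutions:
 f(b) = -sqrt(C1 + b^2)
 f(b) = sqrt(C1 + b^2)


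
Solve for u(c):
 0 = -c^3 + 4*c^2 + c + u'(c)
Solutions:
 u(c) = C1 + c^4/4 - 4*c^3/3 - c^2/2


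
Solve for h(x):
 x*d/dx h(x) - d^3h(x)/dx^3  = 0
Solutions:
 h(x) = C1 + Integral(C2*airyai(x) + C3*airybi(x), x)


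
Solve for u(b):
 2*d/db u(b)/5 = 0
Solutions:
 u(b) = C1


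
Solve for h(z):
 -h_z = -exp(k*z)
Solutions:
 h(z) = C1 + exp(k*z)/k


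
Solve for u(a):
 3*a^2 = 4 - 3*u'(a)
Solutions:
 u(a) = C1 - a^3/3 + 4*a/3


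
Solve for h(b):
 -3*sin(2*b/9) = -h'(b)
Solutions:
 h(b) = C1 - 27*cos(2*b/9)/2


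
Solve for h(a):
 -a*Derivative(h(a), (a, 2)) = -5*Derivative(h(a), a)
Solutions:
 h(a) = C1 + C2*a^6


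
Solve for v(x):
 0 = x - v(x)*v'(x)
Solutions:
 v(x) = -sqrt(C1 + x^2)
 v(x) = sqrt(C1 + x^2)


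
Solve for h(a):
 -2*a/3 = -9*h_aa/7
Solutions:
 h(a) = C1 + C2*a + 7*a^3/81


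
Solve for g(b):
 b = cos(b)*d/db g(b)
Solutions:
 g(b) = C1 + Integral(b/cos(b), b)


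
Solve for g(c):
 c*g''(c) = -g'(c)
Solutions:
 g(c) = C1 + C2*log(c)


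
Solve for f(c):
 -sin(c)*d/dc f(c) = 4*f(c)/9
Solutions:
 f(c) = C1*(cos(c) + 1)^(2/9)/(cos(c) - 1)^(2/9)


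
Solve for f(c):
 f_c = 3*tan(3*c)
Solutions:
 f(c) = C1 - log(cos(3*c))


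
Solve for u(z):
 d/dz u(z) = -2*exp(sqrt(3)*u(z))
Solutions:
 u(z) = sqrt(3)*(2*log(1/(C1 + 2*z)) - log(3))/6


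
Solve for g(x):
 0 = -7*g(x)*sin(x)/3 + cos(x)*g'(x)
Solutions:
 g(x) = C1/cos(x)^(7/3)


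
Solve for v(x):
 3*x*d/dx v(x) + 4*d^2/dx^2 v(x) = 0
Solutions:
 v(x) = C1 + C2*erf(sqrt(6)*x/4)


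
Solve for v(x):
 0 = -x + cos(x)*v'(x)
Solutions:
 v(x) = C1 + Integral(x/cos(x), x)


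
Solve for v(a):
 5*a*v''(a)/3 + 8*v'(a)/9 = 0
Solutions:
 v(a) = C1 + C2*a^(7/15)


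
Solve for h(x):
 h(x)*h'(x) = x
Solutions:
 h(x) = -sqrt(C1 + x^2)
 h(x) = sqrt(C1 + x^2)


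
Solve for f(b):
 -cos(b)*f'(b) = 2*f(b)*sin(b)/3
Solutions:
 f(b) = C1*cos(b)^(2/3)


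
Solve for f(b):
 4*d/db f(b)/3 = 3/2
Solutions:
 f(b) = C1 + 9*b/8


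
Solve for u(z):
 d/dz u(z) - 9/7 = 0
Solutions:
 u(z) = C1 + 9*z/7


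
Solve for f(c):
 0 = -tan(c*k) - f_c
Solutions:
 f(c) = C1 - Piecewise((-log(cos(c*k))/k, Ne(k, 0)), (0, True))


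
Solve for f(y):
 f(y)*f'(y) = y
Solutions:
 f(y) = -sqrt(C1 + y^2)
 f(y) = sqrt(C1 + y^2)


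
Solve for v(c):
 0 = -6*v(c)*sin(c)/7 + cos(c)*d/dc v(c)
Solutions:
 v(c) = C1/cos(c)^(6/7)


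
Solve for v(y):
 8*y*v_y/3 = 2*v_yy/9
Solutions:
 v(y) = C1 + C2*erfi(sqrt(6)*y)


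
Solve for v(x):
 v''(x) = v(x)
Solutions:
 v(x) = C1*exp(-x) + C2*exp(x)


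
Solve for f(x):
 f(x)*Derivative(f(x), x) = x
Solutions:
 f(x) = -sqrt(C1 + x^2)
 f(x) = sqrt(C1 + x^2)


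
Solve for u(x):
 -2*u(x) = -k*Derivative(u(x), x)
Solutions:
 u(x) = C1*exp(2*x/k)


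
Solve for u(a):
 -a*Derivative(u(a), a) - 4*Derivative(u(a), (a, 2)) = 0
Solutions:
 u(a) = C1 + C2*erf(sqrt(2)*a/4)


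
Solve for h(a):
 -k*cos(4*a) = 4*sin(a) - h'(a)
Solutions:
 h(a) = C1 + k*sin(4*a)/4 - 4*cos(a)


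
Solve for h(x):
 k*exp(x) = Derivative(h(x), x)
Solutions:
 h(x) = C1 + k*exp(x)


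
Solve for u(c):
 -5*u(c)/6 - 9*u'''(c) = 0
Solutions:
 u(c) = C3*exp(-2^(2/3)*5^(1/3)*c/6) + (C1*sin(2^(2/3)*sqrt(3)*5^(1/3)*c/12) + C2*cos(2^(2/3)*sqrt(3)*5^(1/3)*c/12))*exp(2^(2/3)*5^(1/3)*c/12)


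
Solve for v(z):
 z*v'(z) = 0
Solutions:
 v(z) = C1


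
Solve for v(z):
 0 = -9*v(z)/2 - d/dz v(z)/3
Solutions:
 v(z) = C1*exp(-27*z/2)


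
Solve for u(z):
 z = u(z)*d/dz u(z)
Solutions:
 u(z) = -sqrt(C1 + z^2)
 u(z) = sqrt(C1 + z^2)


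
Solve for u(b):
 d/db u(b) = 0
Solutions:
 u(b) = C1


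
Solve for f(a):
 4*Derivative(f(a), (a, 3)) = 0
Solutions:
 f(a) = C1 + C2*a + C3*a^2


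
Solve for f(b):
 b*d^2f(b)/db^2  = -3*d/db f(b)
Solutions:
 f(b) = C1 + C2/b^2


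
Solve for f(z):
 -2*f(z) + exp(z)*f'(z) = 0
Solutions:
 f(z) = C1*exp(-2*exp(-z))


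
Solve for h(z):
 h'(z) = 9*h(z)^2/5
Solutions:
 h(z) = -5/(C1 + 9*z)


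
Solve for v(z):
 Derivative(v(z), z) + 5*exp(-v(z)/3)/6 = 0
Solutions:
 v(z) = 3*log(C1 - 5*z/18)


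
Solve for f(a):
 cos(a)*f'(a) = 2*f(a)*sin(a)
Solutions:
 f(a) = C1/cos(a)^2


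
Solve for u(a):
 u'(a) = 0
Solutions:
 u(a) = C1


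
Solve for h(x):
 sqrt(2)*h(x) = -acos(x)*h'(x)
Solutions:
 h(x) = C1*exp(-sqrt(2)*Integral(1/acos(x), x))


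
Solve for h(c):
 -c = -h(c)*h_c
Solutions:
 h(c) = -sqrt(C1 + c^2)
 h(c) = sqrt(C1 + c^2)


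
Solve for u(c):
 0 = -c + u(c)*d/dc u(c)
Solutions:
 u(c) = -sqrt(C1 + c^2)
 u(c) = sqrt(C1 + c^2)


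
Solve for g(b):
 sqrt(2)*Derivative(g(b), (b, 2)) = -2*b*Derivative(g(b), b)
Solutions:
 g(b) = C1 + C2*erf(2^(3/4)*b/2)


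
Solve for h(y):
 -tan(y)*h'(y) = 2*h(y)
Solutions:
 h(y) = C1/sin(y)^2


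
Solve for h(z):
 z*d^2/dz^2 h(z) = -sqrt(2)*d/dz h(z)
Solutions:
 h(z) = C1 + C2*z^(1 - sqrt(2))


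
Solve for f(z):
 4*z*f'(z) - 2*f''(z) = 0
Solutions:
 f(z) = C1 + C2*erfi(z)


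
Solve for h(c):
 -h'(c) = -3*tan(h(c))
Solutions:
 h(c) = pi - asin(C1*exp(3*c))
 h(c) = asin(C1*exp(3*c))


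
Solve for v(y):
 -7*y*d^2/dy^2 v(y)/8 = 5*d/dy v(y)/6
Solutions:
 v(y) = C1 + C2*y^(1/21)


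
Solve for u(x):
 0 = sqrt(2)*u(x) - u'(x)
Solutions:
 u(x) = C1*exp(sqrt(2)*x)


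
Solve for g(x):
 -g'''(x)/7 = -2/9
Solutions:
 g(x) = C1 + C2*x + C3*x^2 + 7*x^3/27


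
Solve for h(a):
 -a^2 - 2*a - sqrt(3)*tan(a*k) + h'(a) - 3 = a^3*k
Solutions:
 h(a) = C1 + a^4*k/4 + a^3/3 + a^2 + 3*a + sqrt(3)*Piecewise((-log(cos(a*k))/k, Ne(k, 0)), (0, True))


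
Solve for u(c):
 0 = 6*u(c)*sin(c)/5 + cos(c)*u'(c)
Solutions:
 u(c) = C1*cos(c)^(6/5)


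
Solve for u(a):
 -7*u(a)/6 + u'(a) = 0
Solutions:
 u(a) = C1*exp(7*a/6)


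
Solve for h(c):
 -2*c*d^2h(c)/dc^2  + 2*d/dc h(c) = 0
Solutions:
 h(c) = C1 + C2*c^2


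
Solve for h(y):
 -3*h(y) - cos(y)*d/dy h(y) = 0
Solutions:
 h(y) = C1*(sin(y) - 1)^(3/2)/(sin(y) + 1)^(3/2)


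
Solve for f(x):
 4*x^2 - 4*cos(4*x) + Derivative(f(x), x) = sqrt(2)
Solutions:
 f(x) = C1 - 4*x^3/3 + sqrt(2)*x + sin(4*x)


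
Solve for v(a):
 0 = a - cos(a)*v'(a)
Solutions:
 v(a) = C1 + Integral(a/cos(a), a)


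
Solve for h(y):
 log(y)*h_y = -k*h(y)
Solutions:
 h(y) = C1*exp(-k*li(y))


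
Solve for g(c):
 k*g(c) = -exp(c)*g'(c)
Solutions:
 g(c) = C1*exp(k*exp(-c))


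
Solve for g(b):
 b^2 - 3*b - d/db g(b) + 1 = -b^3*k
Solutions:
 g(b) = C1 + b^4*k/4 + b^3/3 - 3*b^2/2 + b


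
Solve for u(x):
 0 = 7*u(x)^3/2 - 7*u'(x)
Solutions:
 u(x) = -sqrt(-1/(C1 + x))
 u(x) = sqrt(-1/(C1 + x))


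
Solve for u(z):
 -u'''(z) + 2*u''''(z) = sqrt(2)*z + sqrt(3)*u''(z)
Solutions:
 u(z) = C1 + C2*z + C3*exp(z*(1 - sqrt(1 + 8*sqrt(3)))/4) + C4*exp(z*(1 + sqrt(1 + 8*sqrt(3)))/4) - sqrt(6)*z^3/18 + sqrt(2)*z^2/6


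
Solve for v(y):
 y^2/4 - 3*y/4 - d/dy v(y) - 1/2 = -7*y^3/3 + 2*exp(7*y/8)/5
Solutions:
 v(y) = C1 + 7*y^4/12 + y^3/12 - 3*y^2/8 - y/2 - 16*exp(7*y/8)/35


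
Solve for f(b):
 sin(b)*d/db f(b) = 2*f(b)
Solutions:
 f(b) = C1*(cos(b) - 1)/(cos(b) + 1)


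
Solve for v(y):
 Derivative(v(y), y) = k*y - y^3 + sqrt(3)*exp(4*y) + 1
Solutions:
 v(y) = C1 + k*y^2/2 - y^4/4 + y + sqrt(3)*exp(4*y)/4


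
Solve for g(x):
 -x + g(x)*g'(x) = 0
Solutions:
 g(x) = -sqrt(C1 + x^2)
 g(x) = sqrt(C1 + x^2)


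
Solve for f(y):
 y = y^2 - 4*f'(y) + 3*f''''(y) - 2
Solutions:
 f(y) = C1 + C4*exp(6^(2/3)*y/3) + y^3/12 - y^2/8 - y/2 + (C2*sin(2^(2/3)*3^(1/6)*y/2) + C3*cos(2^(2/3)*3^(1/6)*y/2))*exp(-6^(2/3)*y/6)


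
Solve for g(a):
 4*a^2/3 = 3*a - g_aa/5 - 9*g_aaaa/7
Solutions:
 g(a) = C1 + C2*a + C3*sin(sqrt(35)*a/15) + C4*cos(sqrt(35)*a/15) - 5*a^4/9 + 5*a^3/2 + 300*a^2/7


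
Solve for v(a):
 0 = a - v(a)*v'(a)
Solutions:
 v(a) = -sqrt(C1 + a^2)
 v(a) = sqrt(C1 + a^2)


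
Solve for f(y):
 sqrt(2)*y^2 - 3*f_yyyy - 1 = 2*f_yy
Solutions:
 f(y) = C1 + C2*y + C3*sin(sqrt(6)*y/3) + C4*cos(sqrt(6)*y/3) + sqrt(2)*y^4/24 + y^2*(-3*sqrt(2) - 1)/4


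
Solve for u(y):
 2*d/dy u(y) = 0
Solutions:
 u(y) = C1


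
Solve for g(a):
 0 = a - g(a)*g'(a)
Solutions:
 g(a) = -sqrt(C1 + a^2)
 g(a) = sqrt(C1 + a^2)


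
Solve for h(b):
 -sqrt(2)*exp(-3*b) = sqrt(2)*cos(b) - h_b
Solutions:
 h(b) = C1 + sqrt(2)*sin(b) - sqrt(2)*exp(-3*b)/3


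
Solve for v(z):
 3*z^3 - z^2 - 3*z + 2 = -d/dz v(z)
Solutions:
 v(z) = C1 - 3*z^4/4 + z^3/3 + 3*z^2/2 - 2*z


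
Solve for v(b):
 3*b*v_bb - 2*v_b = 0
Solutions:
 v(b) = C1 + C2*b^(5/3)


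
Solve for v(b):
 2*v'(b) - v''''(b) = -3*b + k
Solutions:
 v(b) = C1 + C4*exp(2^(1/3)*b) - 3*b^2/4 + b*k/2 + (C2*sin(2^(1/3)*sqrt(3)*b/2) + C3*cos(2^(1/3)*sqrt(3)*b/2))*exp(-2^(1/3)*b/2)


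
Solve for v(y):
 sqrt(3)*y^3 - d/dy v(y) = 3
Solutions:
 v(y) = C1 + sqrt(3)*y^4/4 - 3*y


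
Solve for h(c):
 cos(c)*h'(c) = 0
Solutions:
 h(c) = C1


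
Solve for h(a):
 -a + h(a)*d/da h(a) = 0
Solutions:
 h(a) = -sqrt(C1 + a^2)
 h(a) = sqrt(C1 + a^2)


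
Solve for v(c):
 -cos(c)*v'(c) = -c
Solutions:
 v(c) = C1 + Integral(c/cos(c), c)


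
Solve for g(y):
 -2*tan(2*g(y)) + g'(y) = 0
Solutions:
 g(y) = -asin(C1*exp(4*y))/2 + pi/2
 g(y) = asin(C1*exp(4*y))/2


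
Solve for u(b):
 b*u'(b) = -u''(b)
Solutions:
 u(b) = C1 + C2*erf(sqrt(2)*b/2)


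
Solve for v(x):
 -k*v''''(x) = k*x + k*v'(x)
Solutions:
 v(x) = C1 + C4*exp(-x) - x^2/2 + (C2*sin(sqrt(3)*x/2) + C3*cos(sqrt(3)*x/2))*exp(x/2)


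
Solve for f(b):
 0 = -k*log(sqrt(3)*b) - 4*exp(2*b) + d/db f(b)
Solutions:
 f(b) = C1 + b*k*log(b) + b*k*(-1 + log(3)/2) + 2*exp(2*b)


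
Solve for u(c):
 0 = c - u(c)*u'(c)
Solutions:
 u(c) = -sqrt(C1 + c^2)
 u(c) = sqrt(C1 + c^2)


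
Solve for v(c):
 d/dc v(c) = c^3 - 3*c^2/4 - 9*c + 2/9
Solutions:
 v(c) = C1 + c^4/4 - c^3/4 - 9*c^2/2 + 2*c/9


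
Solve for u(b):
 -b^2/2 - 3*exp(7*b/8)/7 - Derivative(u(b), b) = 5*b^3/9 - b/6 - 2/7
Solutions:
 u(b) = C1 - 5*b^4/36 - b^3/6 + b^2/12 + 2*b/7 - 24*exp(7*b/8)/49


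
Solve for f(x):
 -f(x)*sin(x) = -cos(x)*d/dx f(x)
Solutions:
 f(x) = C1/cos(x)


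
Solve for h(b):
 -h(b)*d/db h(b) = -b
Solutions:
 h(b) = -sqrt(C1 + b^2)
 h(b) = sqrt(C1 + b^2)


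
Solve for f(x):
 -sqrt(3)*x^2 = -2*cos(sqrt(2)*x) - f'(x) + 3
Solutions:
 f(x) = C1 + sqrt(3)*x^3/3 + 3*x - sqrt(2)*sin(sqrt(2)*x)


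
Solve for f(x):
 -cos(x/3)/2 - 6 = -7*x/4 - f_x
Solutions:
 f(x) = C1 - 7*x^2/8 + 6*x + 3*sin(x/3)/2


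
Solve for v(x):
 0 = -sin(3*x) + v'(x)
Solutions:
 v(x) = C1 - cos(3*x)/3


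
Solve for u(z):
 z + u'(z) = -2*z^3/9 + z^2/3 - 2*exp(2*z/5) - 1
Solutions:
 u(z) = C1 - z^4/18 + z^3/9 - z^2/2 - z - 5*exp(2*z/5)


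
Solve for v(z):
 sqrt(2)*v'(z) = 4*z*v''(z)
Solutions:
 v(z) = C1 + C2*z^(sqrt(2)/4 + 1)


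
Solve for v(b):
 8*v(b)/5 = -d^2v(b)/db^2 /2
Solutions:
 v(b) = C1*sin(4*sqrt(5)*b/5) + C2*cos(4*sqrt(5)*b/5)


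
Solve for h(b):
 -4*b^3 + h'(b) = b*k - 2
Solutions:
 h(b) = C1 + b^4 + b^2*k/2 - 2*b


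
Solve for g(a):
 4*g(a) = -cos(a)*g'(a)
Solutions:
 g(a) = C1*(sin(a)^2 - 2*sin(a) + 1)/(sin(a)^2 + 2*sin(a) + 1)


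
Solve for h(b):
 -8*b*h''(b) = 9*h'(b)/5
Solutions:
 h(b) = C1 + C2*b^(31/40)


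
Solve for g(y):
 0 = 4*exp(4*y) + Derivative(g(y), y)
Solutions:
 g(y) = C1 - exp(4*y)


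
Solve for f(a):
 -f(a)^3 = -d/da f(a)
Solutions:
 f(a) = -sqrt(2)*sqrt(-1/(C1 + a))/2
 f(a) = sqrt(2)*sqrt(-1/(C1 + a))/2


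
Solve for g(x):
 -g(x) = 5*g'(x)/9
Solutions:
 g(x) = C1*exp(-9*x/5)


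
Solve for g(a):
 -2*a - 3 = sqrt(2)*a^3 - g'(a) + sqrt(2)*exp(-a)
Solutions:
 g(a) = C1 + sqrt(2)*a^4/4 + a^2 + 3*a - sqrt(2)*exp(-a)


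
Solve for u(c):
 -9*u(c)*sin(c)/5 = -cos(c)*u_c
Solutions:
 u(c) = C1/cos(c)^(9/5)


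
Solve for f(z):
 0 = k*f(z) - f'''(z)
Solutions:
 f(z) = C1*exp(k^(1/3)*z) + C2*exp(k^(1/3)*z*(-1 + sqrt(3)*I)/2) + C3*exp(-k^(1/3)*z*(1 + sqrt(3)*I)/2)
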